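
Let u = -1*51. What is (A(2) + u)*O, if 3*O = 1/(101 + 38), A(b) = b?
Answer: -49/417 ≈ -0.11751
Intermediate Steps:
O = 1/417 (O = 1/(3*(101 + 38)) = (⅓)/139 = (⅓)*(1/139) = 1/417 ≈ 0.0023981)
u = -51
(A(2) + u)*O = (2 - 51)*(1/417) = -49*1/417 = -49/417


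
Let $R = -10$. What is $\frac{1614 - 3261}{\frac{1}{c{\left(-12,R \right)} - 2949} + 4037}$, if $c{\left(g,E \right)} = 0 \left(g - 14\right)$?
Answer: $- \frac{4857003}{11905112} \approx -0.40798$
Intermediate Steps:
$c{\left(g,E \right)} = 0$ ($c{\left(g,E \right)} = 0 \left(g - 14\right) = 0 \left(-14 + g\right) = 0$)
$\frac{1614 - 3261}{\frac{1}{c{\left(-12,R \right)} - 2949} + 4037} = \frac{1614 - 3261}{\frac{1}{0 - 2949} + 4037} = - \frac{1647}{\frac{1}{-2949} + 4037} = - \frac{1647}{- \frac{1}{2949} + 4037} = - \frac{1647}{\frac{11905112}{2949}} = \left(-1647\right) \frac{2949}{11905112} = - \frac{4857003}{11905112}$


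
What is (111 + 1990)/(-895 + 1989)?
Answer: 2101/1094 ≈ 1.9205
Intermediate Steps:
(111 + 1990)/(-895 + 1989) = 2101/1094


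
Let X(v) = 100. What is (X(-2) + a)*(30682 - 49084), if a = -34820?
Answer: 638917440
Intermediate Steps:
(X(-2) + a)*(30682 - 49084) = (100 - 34820)*(30682 - 49084) = -34720*(-18402) = 638917440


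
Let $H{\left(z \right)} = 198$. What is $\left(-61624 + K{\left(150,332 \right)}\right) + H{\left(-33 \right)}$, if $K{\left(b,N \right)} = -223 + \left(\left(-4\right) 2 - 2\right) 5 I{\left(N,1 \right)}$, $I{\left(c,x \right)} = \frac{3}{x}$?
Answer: $-61799$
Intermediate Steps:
$K{\left(b,N \right)} = -373$ ($K{\left(b,N \right)} = -223 + \left(\left(-4\right) 2 - 2\right) 5 \cdot \frac{3}{1} = -223 + \left(-8 - 2\right) 5 \cdot 3 \cdot 1 = -223 + \left(-10\right) 5 \cdot 3 = -223 - 150 = -373$)
$\left(-61624 + K{\left(150,332 \right)}\right) + H{\left(-33 \right)} = \left(-61624 - 373\right) + 198 = -61997 + 198 = -61799$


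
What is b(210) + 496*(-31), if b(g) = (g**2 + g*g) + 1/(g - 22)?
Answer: 13690913/188 ≈ 72824.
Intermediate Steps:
b(g) = 1/(-22 + g) + 2*g**2 (b(g) = (g**2 + g**2) + 1/(-22 + g) = 2*g**2 + 1/(-22 + g) = 1/(-22 + g) + 2*g**2)
b(210) + 496*(-31) = (1 - 44*210**2 + 2*210**3)/(-22 + 210) + 496*(-31) = (1 - 44*44100 + 2*9261000)/188 - 15376 = (1 - 1940400 + 18522000)/188 - 15376 = (1/188)*16581601 - 15376 = 16581601/188 - 15376 = 13690913/188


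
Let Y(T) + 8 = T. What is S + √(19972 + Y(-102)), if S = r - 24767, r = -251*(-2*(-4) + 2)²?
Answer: -49867 + √19862 ≈ -49726.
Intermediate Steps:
Y(T) = -8 + T
r = -25100 (r = -251*(8 + 2)² = -251*10² = -251*100 = -25100)
S = -49867 (S = -25100 - 24767 = -49867)
S + √(19972 + Y(-102)) = -49867 + √(19972 + (-8 - 102)) = -49867 + √(19972 - 110) = -49867 + √19862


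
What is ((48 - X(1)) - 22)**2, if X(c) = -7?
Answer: 1089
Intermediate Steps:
((48 - X(1)) - 22)**2 = ((48 - 1*(-7)) - 22)**2 = ((48 + 7) - 22)**2 = (55 - 22)**2 = 33**2 = 1089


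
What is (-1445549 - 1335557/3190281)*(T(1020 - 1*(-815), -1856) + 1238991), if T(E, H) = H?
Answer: -5705306421743813510/3190281 ≈ -1.7883e+12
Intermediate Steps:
(-1445549 - 1335557/3190281)*(T(1020 - 1*(-815), -1856) + 1238991) = (-1445549 - 1335557/3190281)*(-1856 + 1238991) = (-1445549 - 1335557*1/3190281)*1237135 = (-1445549 - 1335557/3190281)*1237135 = -4611708844826/3190281*1237135 = -5705306421743813510/3190281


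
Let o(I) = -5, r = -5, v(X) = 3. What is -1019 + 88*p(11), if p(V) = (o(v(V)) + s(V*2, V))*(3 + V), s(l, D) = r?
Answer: -13339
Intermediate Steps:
s(l, D) = -5
p(V) = -30 - 10*V (p(V) = (-5 - 5)*(3 + V) = -10*(3 + V) = -30 - 10*V)
-1019 + 88*p(11) = -1019 + 88*(-30 - 10*11) = -1019 + 88*(-30 - 110) = -1019 + 88*(-140) = -1019 - 12320 = -13339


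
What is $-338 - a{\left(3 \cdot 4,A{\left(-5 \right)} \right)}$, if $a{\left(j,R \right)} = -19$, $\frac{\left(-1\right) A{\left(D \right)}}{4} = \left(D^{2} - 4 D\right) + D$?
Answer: $-319$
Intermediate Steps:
$A{\left(D \right)} = - 4 D^{2} + 12 D$ ($A{\left(D \right)} = - 4 \left(\left(D^{2} - 4 D\right) + D\right) = - 4 \left(D^{2} - 3 D\right) = - 4 D^{2} + 12 D$)
$-338 - a{\left(3 \cdot 4,A{\left(-5 \right)} \right)} = -338 - -19 = -338 + 19 = -319$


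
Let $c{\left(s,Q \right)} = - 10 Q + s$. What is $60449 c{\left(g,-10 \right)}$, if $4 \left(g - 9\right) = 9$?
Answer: $\frac{26899805}{4} \approx 6.725 \cdot 10^{6}$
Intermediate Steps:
$g = \frac{45}{4}$ ($g = 9 + \frac{1}{4} \cdot 9 = 9 + \frac{9}{4} = \frac{45}{4} \approx 11.25$)
$c{\left(s,Q \right)} = s - 10 Q$
$60449 c{\left(g,-10 \right)} = 60449 \left(\frac{45}{4} - -100\right) = 60449 \left(\frac{45}{4} + 100\right) = 60449 \cdot \frac{445}{4} = \frac{26899805}{4}$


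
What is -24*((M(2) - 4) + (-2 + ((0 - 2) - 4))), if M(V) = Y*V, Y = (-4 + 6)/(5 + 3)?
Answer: 276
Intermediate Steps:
Y = ¼ (Y = 2/8 = 2*(⅛) = ¼ ≈ 0.25000)
M(V) = V/4
-24*((M(2) - 4) + (-2 + ((0 - 2) - 4))) = -24*(((¼)*2 - 4) + (-2 + ((0 - 2) - 4))) = -24*((½ - 4) + (-2 + (-2 - 4))) = -24*(-7/2 + (-2 - 6)) = -24*(-7/2 - 8) = -24*(-23/2) = 276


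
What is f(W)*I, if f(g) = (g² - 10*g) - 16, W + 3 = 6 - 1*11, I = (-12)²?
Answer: 18432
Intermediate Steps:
I = 144
W = -8 (W = -3 + (6 - 1*11) = -3 + (6 - 11) = -3 - 5 = -8)
f(g) = -16 + g² - 10*g
f(W)*I = (-16 + (-8)² - 10*(-8))*144 = (-16 + 64 + 80)*144 = 128*144 = 18432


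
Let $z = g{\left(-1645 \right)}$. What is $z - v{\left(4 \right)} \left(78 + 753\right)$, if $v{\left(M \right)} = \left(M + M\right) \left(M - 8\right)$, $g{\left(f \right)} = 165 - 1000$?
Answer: $25757$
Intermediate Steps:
$g{\left(f \right)} = -835$
$v{\left(M \right)} = 2 M \left(-8 + M\right)$
$z = -835$
$z - v{\left(4 \right)} \left(78 + 753\right) = -835 - 2 \cdot 4 \left(-8 + 4\right) \left(78 + 753\right) = -835 - 2 \cdot 4 \left(-4\right) 831 = -835 - \left(-32\right) 831 = -835 - -26592 = -835 + 26592 = 25757$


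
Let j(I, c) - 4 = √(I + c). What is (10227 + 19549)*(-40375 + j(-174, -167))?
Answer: -1202086896 + 29776*I*√341 ≈ -1.2021e+9 + 5.4985e+5*I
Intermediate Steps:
j(I, c) = 4 + √(I + c)
(10227 + 19549)*(-40375 + j(-174, -167)) = (10227 + 19549)*(-40375 + (4 + √(-174 - 167))) = 29776*(-40375 + (4 + √(-341))) = 29776*(-40375 + (4 + I*√341)) = 29776*(-40371 + I*√341) = -1202086896 + 29776*I*√341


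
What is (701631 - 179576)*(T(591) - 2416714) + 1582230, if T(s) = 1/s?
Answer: -745638722096585/591 ≈ -1.2617e+12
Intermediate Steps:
(701631 - 179576)*(T(591) - 2416714) + 1582230 = (701631 - 179576)*(1/591 - 2416714) + 1582230 = 522055*(1/591 - 2416714) + 1582230 = 522055*(-1428277973/591) + 1582230 = -745639657194515/591 + 1582230 = -745638722096585/591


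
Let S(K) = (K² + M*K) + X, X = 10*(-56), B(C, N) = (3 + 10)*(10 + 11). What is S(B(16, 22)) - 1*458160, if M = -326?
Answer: -473189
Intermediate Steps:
B(C, N) = 273 (B(C, N) = 13*21 = 273)
X = -560
S(K) = -560 + K² - 326*K (S(K) = (K² - 326*K) - 560 = -560 + K² - 326*K)
S(B(16, 22)) - 1*458160 = (-560 + 273² - 326*273) - 1*458160 = (-560 + 74529 - 88998) - 458160 = -15029 - 458160 = -473189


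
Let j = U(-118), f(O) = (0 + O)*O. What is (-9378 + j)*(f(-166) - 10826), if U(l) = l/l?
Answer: -156877210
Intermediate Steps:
U(l) = 1
f(O) = O² (f(O) = O*O = O²)
j = 1
(-9378 + j)*(f(-166) - 10826) = (-9378 + 1)*((-166)² - 10826) = -9377*(27556 - 10826) = -9377*16730 = -156877210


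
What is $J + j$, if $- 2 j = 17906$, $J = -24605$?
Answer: $-33558$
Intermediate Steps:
$j = -8953$ ($j = \left(- \frac{1}{2}\right) 17906 = -8953$)
$J + j = -24605 - 8953 = -33558$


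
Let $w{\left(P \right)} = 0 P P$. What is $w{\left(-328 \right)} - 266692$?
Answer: $-266692$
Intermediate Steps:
$w{\left(P \right)} = 0$ ($w{\left(P \right)} = 0 P = 0$)
$w{\left(-328 \right)} - 266692 = 0 - 266692 = -266692$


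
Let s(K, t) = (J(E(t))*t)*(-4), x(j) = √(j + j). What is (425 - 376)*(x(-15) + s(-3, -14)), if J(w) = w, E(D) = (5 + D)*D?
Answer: 345744 + 49*I*√30 ≈ 3.4574e+5 + 268.38*I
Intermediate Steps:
E(D) = D*(5 + D)
x(j) = √2*√j (x(j) = √(2*j) = √2*√j)
s(K, t) = -4*t²*(5 + t) (s(K, t) = ((t*(5 + t))*t)*(-4) = (t²*(5 + t))*(-4) = -4*t²*(5 + t))
(425 - 376)*(x(-15) + s(-3, -14)) = (425 - 376)*(√2*√(-15) + 4*(-14)²*(-5 - 1*(-14))) = 49*(√2*(I*√15) + 4*196*(-5 + 14)) = 49*(I*√30 + 4*196*9) = 49*(I*√30 + 7056) = 49*(7056 + I*√30) = 345744 + 49*I*√30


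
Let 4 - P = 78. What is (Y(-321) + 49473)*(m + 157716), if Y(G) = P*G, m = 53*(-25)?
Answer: 11452043757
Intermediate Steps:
P = -74 (P = 4 - 1*78 = 4 - 78 = -74)
m = -1325
Y(G) = -74*G
(Y(-321) + 49473)*(m + 157716) = (-74*(-321) + 49473)*(-1325 + 157716) = (23754 + 49473)*156391 = 73227*156391 = 11452043757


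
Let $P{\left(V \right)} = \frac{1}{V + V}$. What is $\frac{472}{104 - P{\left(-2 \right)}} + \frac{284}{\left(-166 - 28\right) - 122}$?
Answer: $\frac{119545}{32943} \approx 3.6288$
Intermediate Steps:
$P{\left(V \right)} = \frac{1}{2 V}$
$\frac{472}{104 - P{\left(-2 \right)}} + \frac{284}{\left(-166 - 28\right) - 122} = \frac{472}{104 - \frac{1}{2 \left(-2\right)}} + \frac{284}{\left(-166 - 28\right) - 122} = \frac{472}{104 - \frac{1}{2} \left(- \frac{1}{2}\right)} + \frac{284}{-194 - 122} = \frac{472}{104 - - \frac{1}{4}} + \frac{284}{-316} = \frac{472}{104 + \frac{1}{4}} + 284 \left(- \frac{1}{316}\right) = \frac{472}{\frac{417}{4}} - \frac{71}{79} = 472 \cdot \frac{4}{417} - \frac{71}{79} = \frac{1888}{417} - \frac{71}{79} = \frac{119545}{32943}$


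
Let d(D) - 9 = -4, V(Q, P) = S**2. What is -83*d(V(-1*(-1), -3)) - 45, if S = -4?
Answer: -460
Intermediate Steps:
V(Q, P) = 16 (V(Q, P) = (-4)**2 = 16)
d(D) = 5 (d(D) = 9 - 4 = 5)
-83*d(V(-1*(-1), -3)) - 45 = -83*5 - 45 = -415 - 45 = -460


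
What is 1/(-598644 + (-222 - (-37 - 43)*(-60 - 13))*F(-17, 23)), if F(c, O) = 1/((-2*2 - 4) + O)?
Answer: -15/8985722 ≈ -1.6693e-6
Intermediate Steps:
F(c, O) = 1/(-8 + O) (F(c, O) = 1/((-4 - 4) + O) = 1/(-8 + O))
1/(-598644 + (-222 - (-37 - 43)*(-60 - 13))*F(-17, 23)) = 1/(-598644 + (-222 - (-37 - 43)*(-60 - 13))/(-8 + 23)) = 1/(-598644 + (-222 - (-80)*(-73))/15) = 1/(-598644 + (-222 - 1*5840)*(1/15)) = 1/(-598644 + (-222 - 5840)*(1/15)) = 1/(-598644 - 6062*1/15) = 1/(-598644 - 6062/15) = 1/(-8985722/15) = -15/8985722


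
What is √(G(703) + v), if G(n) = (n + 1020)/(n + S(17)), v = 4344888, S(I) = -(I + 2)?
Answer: √56466197185/114 ≈ 2084.4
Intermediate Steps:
S(I) = -2 - I (S(I) = -(2 + I) = -2 - I)
G(n) = (1020 + n)/(-19 + n) (G(n) = (n + 1020)/(n + (-2 - 1*17)) = (1020 + n)/(n + (-2 - 17)) = (1020 + n)/(n - 19) = (1020 + n)/(-19 + n))
√(G(703) + v) = √((1020 + 703)/(-19 + 703) + 4344888) = √(1723/684 + 4344888) = √(2971905115/684) = √56466197185/114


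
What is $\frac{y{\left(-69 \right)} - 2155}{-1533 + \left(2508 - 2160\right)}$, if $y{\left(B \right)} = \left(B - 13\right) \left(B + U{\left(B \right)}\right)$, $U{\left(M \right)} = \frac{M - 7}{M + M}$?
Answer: $- \frac{238591}{81765} \approx -2.918$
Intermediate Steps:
$U{\left(M \right)} = \frac{-7 + M}{2 M}$
$y{\left(B \right)} = \left(-13 + B\right) \left(B + \frac{-7 + B}{2 B}\right)$ ($y{\left(B \right)} = \left(B - 13\right) \left(B + \frac{-7 + B}{2 B}\right) = \left(-13 + B\right) \left(B + \frac{-7 + B}{2 B}\right)$)
$\frac{y{\left(-69 \right)} - 2155}{-1533 + \left(2508 - 2160\right)} = \frac{\left(-10 + \left(-69\right)^{2} - - \frac{1725}{2} + \frac{91}{2 \left(-69\right)}\right) - 2155}{-1533 + \left(2508 - 2160\right)} = \frac{\left(-10 + 4761 + \frac{1725}{2} + \frac{91}{2} \left(- \frac{1}{69}\right)\right) - 2155}{-1533 + 348} = \frac{\left(-10 + 4761 + \frac{1725}{2} - \frac{91}{138}\right) - 2155}{-1185} = \left(\frac{387286}{69} - 2155\right) \left(- \frac{1}{1185}\right) = \frac{238591}{69} \left(- \frac{1}{1185}\right) = - \frac{238591}{81765}$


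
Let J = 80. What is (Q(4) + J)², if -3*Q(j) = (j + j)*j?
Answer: 43264/9 ≈ 4807.1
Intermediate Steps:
Q(j) = -2*j²/3 (Q(j) = -(j + j)*j/3 = -2*j*j/3 = -2*j²/3)
(Q(4) + J)² = (-⅔*4² + 80)² = (-⅔*16 + 80)² = (-32/3 + 80)² = (208/3)² = 43264/9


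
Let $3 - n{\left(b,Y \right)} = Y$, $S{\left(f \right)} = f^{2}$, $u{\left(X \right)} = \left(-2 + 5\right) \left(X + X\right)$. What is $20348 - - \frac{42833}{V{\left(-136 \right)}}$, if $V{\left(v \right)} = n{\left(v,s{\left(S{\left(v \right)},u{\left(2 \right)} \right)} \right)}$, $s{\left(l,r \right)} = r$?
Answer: $\frac{140299}{9} \approx 15589.0$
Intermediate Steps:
$u{\left(X \right)} = 6 X$ ($u{\left(X \right)} = 3 \cdot 2 X = 6 X$)
$n{\left(b,Y \right)} = 3 - Y$
$V{\left(v \right)} = -9$ ($V{\left(v \right)} = 3 - 6 \cdot 2 = 3 - 12 = -9$)
$20348 - - \frac{42833}{V{\left(-136 \right)}} = 20348 - - \frac{42833}{-9} = 20348 - \left(-42833\right) \left(- \frac{1}{9}\right) = 20348 - \frac{42833}{9} = \frac{140299}{9}$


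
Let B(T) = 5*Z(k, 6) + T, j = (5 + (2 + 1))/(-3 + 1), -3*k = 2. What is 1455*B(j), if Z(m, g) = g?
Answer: 37830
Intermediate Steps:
k = -⅔ (k = -⅓*2 = -⅔ ≈ -0.66667)
j = -4 (j = (5 + 3)/(-2) = 8*(-½) = -4)
B(T) = 30 + T (B(T) = 5*6 + T = 30 + T)
1455*B(j) = 1455*(30 - 4) = 1455*26 = 37830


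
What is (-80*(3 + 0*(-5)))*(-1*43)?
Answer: 10320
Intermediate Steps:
(-80*(3 + 0*(-5)))*(-1*43) = -80*(3 + 0)*(-43) = -80*3*(-43) = -240*(-43) = 10320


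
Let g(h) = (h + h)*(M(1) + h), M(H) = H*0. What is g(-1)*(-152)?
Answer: -304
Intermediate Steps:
M(H) = 0
g(h) = 2*h² (g(h) = (h + h)*(0 + h) = (2*h)*h = 2*h²)
g(-1)*(-152) = (2*(-1)²)*(-152) = (2*1)*(-152) = 2*(-152) = -304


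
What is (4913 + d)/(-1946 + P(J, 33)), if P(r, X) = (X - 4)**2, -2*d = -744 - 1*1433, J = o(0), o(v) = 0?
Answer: -12003/2210 ≈ -5.4312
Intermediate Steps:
J = 0
d = 2177/2 (d = -(-744 - 1*1433)/2 = -(-744 - 1433)/2 = -1/2*(-2177) = 2177/2 ≈ 1088.5)
P(r, X) = (-4 + X)**2
(4913 + d)/(-1946 + P(J, 33)) = (4913 + 2177/2)/(-1946 + (-4 + 33)**2) = 12003/(2*(-1946 + 29**2)) = 12003/(2*(-1946 + 841)) = (12003/2)/(-1105) = (12003/2)*(-1/1105) = -12003/2210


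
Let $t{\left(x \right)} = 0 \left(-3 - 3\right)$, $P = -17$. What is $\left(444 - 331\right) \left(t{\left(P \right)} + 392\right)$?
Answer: $44296$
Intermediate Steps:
$t{\left(x \right)} = 0$ ($t{\left(x \right)} = 0 \left(-6\right) = 0$)
$\left(444 - 331\right) \left(t{\left(P \right)} + 392\right) = \left(444 - 331\right) \left(0 + 392\right) = 113 \cdot 392 = 44296$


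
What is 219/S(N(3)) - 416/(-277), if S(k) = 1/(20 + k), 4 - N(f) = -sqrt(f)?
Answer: 1456328/277 + 219*sqrt(3) ≈ 5636.8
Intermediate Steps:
N(f) = 4 + sqrt(f) (N(f) = 4 - (-1)*sqrt(f) = 4 + sqrt(f))
219/S(N(3)) - 416/(-277) = 219/(1/(20 + (4 + sqrt(3)))) - 416/(-277) = 219/(1/(24 + sqrt(3))) - 416*(-1/277) = 219*(24 + sqrt(3)) + 416/277 = (5256 + 219*sqrt(3)) + 416/277 = 1456328/277 + 219*sqrt(3)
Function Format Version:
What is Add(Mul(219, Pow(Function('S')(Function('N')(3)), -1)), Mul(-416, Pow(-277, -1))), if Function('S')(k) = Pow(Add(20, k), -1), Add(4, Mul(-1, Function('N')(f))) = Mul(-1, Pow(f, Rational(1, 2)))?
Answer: Add(Rational(1456328, 277), Mul(219, Pow(3, Rational(1, 2)))) ≈ 5636.8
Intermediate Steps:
Function('N')(f) = Add(4, Pow(f, Rational(1, 2))) (Function('N')(f) = Add(4, Mul(-1, Mul(-1, Pow(f, Rational(1, 2))))) = Add(4, Pow(f, Rational(1, 2))))
Add(Mul(219, Pow(Function('S')(Function('N')(3)), -1)), Mul(-416, Pow(-277, -1))) = Add(Mul(219, Pow(Pow(Add(20, Add(4, Pow(3, Rational(1, 2)))), -1), -1)), Mul(-416, Pow(-277, -1))) = Add(Mul(219, Pow(Pow(Add(24, Pow(3, Rational(1, 2))), -1), -1)), Mul(-416, Rational(-1, 277))) = Add(Mul(219, Add(24, Pow(3, Rational(1, 2)))), Rational(416, 277)) = Add(Add(5256, Mul(219, Pow(3, Rational(1, 2)))), Rational(416, 277)) = Add(Rational(1456328, 277), Mul(219, Pow(3, Rational(1, 2))))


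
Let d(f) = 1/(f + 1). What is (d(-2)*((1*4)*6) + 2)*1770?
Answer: -38940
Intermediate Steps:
d(f) = 1/(1 + f)
(d(-2)*((1*4)*6) + 2)*1770 = (((1*4)*6)/(1 - 2) + 2)*1770 = ((4*6)/(-1) + 2)*1770 = (-1*24 + 2)*1770 = (-24 + 2)*1770 = -22*1770 = -38940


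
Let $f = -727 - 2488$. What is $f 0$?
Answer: $0$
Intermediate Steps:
$f = -3215$
$f 0 = \left(-3215\right) 0 = 0$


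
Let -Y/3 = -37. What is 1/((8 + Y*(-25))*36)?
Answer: -1/99612 ≈ -1.0039e-5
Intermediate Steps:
Y = 111 (Y = -3*(-37) = 111)
1/((8 + Y*(-25))*36) = 1/((8 + 111*(-25))*36) = 1/((8 - 2775)*36) = 1/(-2767*36) = 1/(-99612) = -1/99612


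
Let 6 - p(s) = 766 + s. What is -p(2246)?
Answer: 3006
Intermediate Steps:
p(s) = -760 - s (p(s) = 6 - (766 + s) = 6 + (-766 - s) = -760 - s)
-p(2246) = -(-760 - 1*2246) = -(-760 - 2246) = -1*(-3006) = 3006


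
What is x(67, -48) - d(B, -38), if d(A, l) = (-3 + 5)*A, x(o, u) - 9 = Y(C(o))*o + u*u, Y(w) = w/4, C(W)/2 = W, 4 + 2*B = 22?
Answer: 9079/2 ≈ 4539.5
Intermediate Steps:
B = 9 (B = -2 + (½)*22 = -2 + 11 = 9)
C(W) = 2*W
Y(w) = w/4 (Y(w) = w*(¼) = w/4)
x(o, u) = 9 + u² + o²/2 (x(o, u) = 9 + (((2*o)/4)*o + u*u) = 9 + ((o/2)*o + u²) = 9 + (o²/2 + u²) = 9 + (u² + o²/2) = 9 + u² + o²/2)
d(A, l) = 2*A
x(67, -48) - d(B, -38) = (9 + (-48)² + (½)*67²) - 2*9 = (9 + 2304 + (½)*4489) - 1*18 = (9 + 2304 + 4489/2) - 18 = 9115/2 - 18 = 9079/2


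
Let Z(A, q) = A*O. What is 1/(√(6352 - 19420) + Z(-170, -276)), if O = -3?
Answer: 85/45528 - 11*I*√3/45528 ≈ 0.001867 - 0.00041848*I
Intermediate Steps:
Z(A, q) = -3*A (Z(A, q) = A*(-3) = -3*A)
1/(√(6352 - 19420) + Z(-170, -276)) = 1/(√(6352 - 19420) - 3*(-170)) = 1/(√(-13068) + 510) = 1/(66*I*√3 + 510) = 1/(510 + 66*I*√3)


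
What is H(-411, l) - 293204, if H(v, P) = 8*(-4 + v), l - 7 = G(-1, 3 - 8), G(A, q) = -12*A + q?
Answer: -296524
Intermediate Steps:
G(A, q) = q - 12*A
l = 14 (l = 7 + ((3 - 8) - 12*(-1)) = 7 + (-5 + 12) = 7 + 7 = 14)
H(v, P) = -32 + 8*v
H(-411, l) - 293204 = (-32 + 8*(-411)) - 293204 = (-32 - 3288) - 293204 = -3320 - 293204 = -296524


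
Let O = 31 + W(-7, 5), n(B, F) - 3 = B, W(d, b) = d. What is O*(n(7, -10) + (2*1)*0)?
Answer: 240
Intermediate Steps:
n(B, F) = 3 + B
O = 24 (O = 31 - 7 = 24)
O*(n(7, -10) + (2*1)*0) = 24*((3 + 7) + (2*1)*0) = 24*(10 + 2*0) = 24*(10 + 0) = 24*10 = 240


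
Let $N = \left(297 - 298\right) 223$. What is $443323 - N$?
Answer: $443546$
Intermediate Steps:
$N = -223$ ($N = \left(-1\right) 223 = -223$)
$443323 - N = 443323 - -223 = 443323 + 223 = 443546$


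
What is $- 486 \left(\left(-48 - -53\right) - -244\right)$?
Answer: $-121014$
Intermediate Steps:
$- 486 \left(\left(-48 - -53\right) - -244\right) = - 486 \left(\left(-48 + 53\right) + 244\right) = - 486 \left(5 + 244\right) = \left(-486\right) 249 = -121014$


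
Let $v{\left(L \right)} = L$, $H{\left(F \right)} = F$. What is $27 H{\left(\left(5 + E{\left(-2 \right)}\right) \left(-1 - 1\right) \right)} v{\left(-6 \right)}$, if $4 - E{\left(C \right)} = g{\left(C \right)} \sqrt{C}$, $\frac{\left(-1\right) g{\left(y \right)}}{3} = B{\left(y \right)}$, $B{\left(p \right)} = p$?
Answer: $2916 - 1944 i \sqrt{2} \approx 2916.0 - 2749.2 i$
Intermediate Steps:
$g{\left(y \right)} = - 3 y$
$E{\left(C \right)} = 4 + 3 C^{\frac{3}{2}}$ ($E{\left(C \right)} = 4 - - 3 C \sqrt{C} = 4 - - 3 C^{\frac{3}{2}} = 4 + 3 C^{\frac{3}{2}}$)
$27 H{\left(\left(5 + E{\left(-2 \right)}\right) \left(-1 - 1\right) \right)} v{\left(-6 \right)} = 27 \left(5 + \left(4 + 3 \left(-2\right)^{\frac{3}{2}}\right)\right) \left(-1 - 1\right) \left(-6\right) = 27 \left(5 + \left(4 + 3 \left(- 2 i \sqrt{2}\right)\right)\right) \left(-2\right) \left(-6\right) = 27 \left(5 + \left(4 - 6 i \sqrt{2}\right)\right) \left(-2\right) \left(-6\right) = 27 \left(9 - 6 i \sqrt{2}\right) \left(-2\right) \left(-6\right) = 27 \left(-18 + 12 i \sqrt{2}\right) \left(-6\right) = \left(-486 + 324 i \sqrt{2}\right) \left(-6\right) = 2916 - 1944 i \sqrt{2}$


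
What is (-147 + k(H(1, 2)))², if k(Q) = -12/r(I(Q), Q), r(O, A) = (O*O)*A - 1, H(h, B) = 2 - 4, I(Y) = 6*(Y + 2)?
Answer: 18225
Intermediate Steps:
I(Y) = 12 + 6*Y (I(Y) = 6*(2 + Y) = 12 + 6*Y)
H(h, B) = -2
r(O, A) = -1 + A*O² (r(O, A) = O²*A - 1 = A*O² - 1 = -1 + A*O²)
k(Q) = -12/(-1 + Q*(12 + 6*Q)²)
(-147 + k(H(1, 2)))² = (-147 - 12/(-1 + 36*(-2)*(2 - 2)²))² = (-147 - 12/(-1 + 36*(-2)*0²))² = (-147 - 12/(-1 + 36*(-2)*0))² = (-147 - 12/(-1 + 0))² = (-147 - 12/(-1))² = (-147 - 12*(-1))² = (-147 + 12)² = (-135)² = 18225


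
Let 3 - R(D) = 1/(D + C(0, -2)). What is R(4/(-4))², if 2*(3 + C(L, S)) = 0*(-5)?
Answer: 169/16 ≈ 10.563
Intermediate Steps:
C(L, S) = -3 (C(L, S) = -3 + (0*(-5))/2 = -3 + (½)*0 = -3 + 0 = -3)
R(D) = 3 - 1/(-3 + D) (R(D) = 3 - 1/(D - 3) = 3 - 1/(-3 + D))
R(4/(-4))² = ((-10 + 3*(4/(-4)))/(-3 + 4/(-4)))² = ((-10 + 3*(4*(-¼)))/(-3 + 4*(-¼)))² = ((-10 + 3*(-1))/(-3 - 1))² = ((-10 - 3)/(-4))² = (-¼*(-13))² = (13/4)² = 169/16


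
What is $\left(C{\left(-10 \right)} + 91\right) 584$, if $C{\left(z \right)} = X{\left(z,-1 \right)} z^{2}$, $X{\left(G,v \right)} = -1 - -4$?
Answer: $228344$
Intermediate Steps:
$X{\left(G,v \right)} = 3$ ($X{\left(G,v \right)} = -1 + 4 = 3$)
$C{\left(z \right)} = 3 z^{2}$
$\left(C{\left(-10 \right)} + 91\right) 584 = \left(3 \left(-10\right)^{2} + 91\right) 584 = \left(3 \cdot 100 + 91\right) 584 = \left(300 + 91\right) 584 = 391 \cdot 584 = 228344$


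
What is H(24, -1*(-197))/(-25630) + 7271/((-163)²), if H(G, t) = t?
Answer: 181121637/680963470 ≈ 0.26598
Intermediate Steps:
H(24, -1*(-197))/(-25630) + 7271/((-163)²) = -1*(-197)/(-25630) + 7271/((-163)²) = 197*(-1/25630) + 7271/26569 = -197/25630 + 7271*(1/26569) = -197/25630 + 7271/26569 = 181121637/680963470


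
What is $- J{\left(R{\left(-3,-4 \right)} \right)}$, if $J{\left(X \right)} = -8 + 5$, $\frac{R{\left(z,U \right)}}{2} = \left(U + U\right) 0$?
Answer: $3$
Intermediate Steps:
$R{\left(z,U \right)} = 0$ ($R{\left(z,U \right)} = 2 \left(U + U\right) 0 = 2 \cdot 2 U 0 = 2 \cdot 0 = 0$)
$J{\left(X \right)} = -3$
$- J{\left(R{\left(-3,-4 \right)} \right)} = \left(-1\right) \left(-3\right) = 3$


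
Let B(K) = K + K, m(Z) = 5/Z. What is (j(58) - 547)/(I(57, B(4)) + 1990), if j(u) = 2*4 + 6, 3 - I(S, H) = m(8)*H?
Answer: -533/1988 ≈ -0.26811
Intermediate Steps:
B(K) = 2*K
I(S, H) = 3 - 5*H/8 (I(S, H) = 3 - 5/8*H = 3 - 5*(⅛)*H = 3 - 5*H/8)
j(u) = 14 (j(u) = 8 + 6 = 14)
(j(58) - 547)/(I(57, B(4)) + 1990) = (14 - 547)/((3 - 5*4/4) + 1990) = -533/((3 - 5/8*8) + 1990) = -533/((3 - 5) + 1990) = -533/(-2 + 1990) = -533/1988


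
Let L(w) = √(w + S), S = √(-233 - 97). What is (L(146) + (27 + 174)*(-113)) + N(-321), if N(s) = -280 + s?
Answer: -23314 + √(146 + I*√330) ≈ -23302.0 + 0.75027*I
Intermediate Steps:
S = I*√330 (S = √(-330) = I*√330 ≈ 18.166*I)
L(w) = √(w + I*√330)
(L(146) + (27 + 174)*(-113)) + N(-321) = (√(146 + I*√330) + (27 + 174)*(-113)) + (-280 - 321) = (√(146 + I*√330) + 201*(-113)) - 601 = (√(146 + I*√330) - 22713) - 601 = (-22713 + √(146 + I*√330)) - 601 = -23314 + √(146 + I*√330)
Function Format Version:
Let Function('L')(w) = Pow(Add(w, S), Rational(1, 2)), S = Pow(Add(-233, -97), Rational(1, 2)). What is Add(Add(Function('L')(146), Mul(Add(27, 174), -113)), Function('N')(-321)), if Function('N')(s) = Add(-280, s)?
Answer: Add(-23314, Pow(Add(146, Mul(I, Pow(330, Rational(1, 2)))), Rational(1, 2))) ≈ Add(-23302., Mul(0.75027, I))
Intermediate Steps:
S = Mul(I, Pow(330, Rational(1, 2))) (S = Pow(-330, Rational(1, 2)) = Mul(I, Pow(330, Rational(1, 2))) ≈ Mul(18.166, I))
Function('L')(w) = Pow(Add(w, Mul(I, Pow(330, Rational(1, 2)))), Rational(1, 2))
Add(Add(Function('L')(146), Mul(Add(27, 174), -113)), Function('N')(-321)) = Add(Add(Pow(Add(146, Mul(I, Pow(330, Rational(1, 2)))), Rational(1, 2)), Mul(Add(27, 174), -113)), Add(-280, -321)) = Add(Add(Pow(Add(146, Mul(I, Pow(330, Rational(1, 2)))), Rational(1, 2)), Mul(201, -113)), -601) = Add(Add(Pow(Add(146, Mul(I, Pow(330, Rational(1, 2)))), Rational(1, 2)), -22713), -601) = Add(Add(-22713, Pow(Add(146, Mul(I, Pow(330, Rational(1, 2)))), Rational(1, 2))), -601) = Add(-23314, Pow(Add(146, Mul(I, Pow(330, Rational(1, 2)))), Rational(1, 2)))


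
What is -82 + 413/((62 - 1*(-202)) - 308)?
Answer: -4021/44 ≈ -91.386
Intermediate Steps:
-82 + 413/((62 - 1*(-202)) - 308) = -82 + 413/((62 + 202) - 308) = -82 + 413/(264 - 308) = -82 + 413/(-44) = -82 + 413*(-1/44) = -82 - 413/44 = -4021/44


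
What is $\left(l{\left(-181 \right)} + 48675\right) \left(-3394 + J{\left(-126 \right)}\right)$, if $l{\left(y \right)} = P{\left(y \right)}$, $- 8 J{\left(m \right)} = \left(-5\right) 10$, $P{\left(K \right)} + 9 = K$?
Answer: $- \frac{657020235}{4} \approx -1.6425 \cdot 10^{8}$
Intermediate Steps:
$P{\left(K \right)} = -9 + K$
$J{\left(m \right)} = \frac{25}{4}$ ($J{\left(m \right)} = - \frac{\left(-5\right) 10}{8} = \left(- \frac{1}{8}\right) \left(-50\right) = \frac{25}{4}$)
$l{\left(y \right)} = -9 + y$
$\left(l{\left(-181 \right)} + 48675\right) \left(-3394 + J{\left(-126 \right)}\right) = \left(\left(-9 - 181\right) + 48675\right) \left(-3394 + \frac{25}{4}\right) = \left(-190 + 48675\right) \left(- \frac{13551}{4}\right) = 48485 \left(- \frac{13551}{4}\right) = - \frac{657020235}{4}$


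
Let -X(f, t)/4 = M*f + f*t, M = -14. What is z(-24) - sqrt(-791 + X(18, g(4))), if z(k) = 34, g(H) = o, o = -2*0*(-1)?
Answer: 34 - sqrt(217) ≈ 19.269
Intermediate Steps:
o = 0 (o = 0*(-1) = 0)
g(H) = 0
X(f, t) = 56*f - 4*f*t (X(f, t) = -4*(-14*f + f*t) = 56*f - 4*f*t)
z(-24) - sqrt(-791 + X(18, g(4))) = 34 - sqrt(-791 + 4*18*(14 - 1*0)) = 34 - sqrt(-791 + 4*18*(14 + 0)) = 34 - sqrt(-791 + 4*18*14) = 34 - sqrt(-791 + 1008) = 34 - sqrt(217)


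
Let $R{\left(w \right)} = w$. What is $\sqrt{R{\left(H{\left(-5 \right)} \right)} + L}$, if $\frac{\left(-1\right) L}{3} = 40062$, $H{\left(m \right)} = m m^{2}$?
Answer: $i \sqrt{120311} \approx 346.86 i$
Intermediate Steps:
$H{\left(m \right)} = m^{3}$
$L = -120186$ ($L = \left(-3\right) 40062 = -120186$)
$\sqrt{R{\left(H{\left(-5 \right)} \right)} + L} = \sqrt{\left(-5\right)^{3} - 120186} = \sqrt{-125 - 120186} = \sqrt{-120311} = i \sqrt{120311}$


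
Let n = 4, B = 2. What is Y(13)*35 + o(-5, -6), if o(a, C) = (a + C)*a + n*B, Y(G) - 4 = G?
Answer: 658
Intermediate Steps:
Y(G) = 4 + G
o(a, C) = 8 + a*(C + a) (o(a, C) = (a + C)*a + 4*2 = (C + a)*a + 8 = a*(C + a) + 8 = 8 + a*(C + a))
Y(13)*35 + o(-5, -6) = (4 + 13)*35 + (8 + (-5)² - 6*(-5)) = 17*35 + (8 + 25 + 30) = 595 + 63 = 658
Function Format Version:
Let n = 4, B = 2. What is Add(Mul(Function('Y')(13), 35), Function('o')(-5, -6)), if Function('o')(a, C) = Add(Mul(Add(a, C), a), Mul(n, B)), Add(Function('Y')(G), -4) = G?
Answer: 658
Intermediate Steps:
Function('Y')(G) = Add(4, G)
Function('o')(a, C) = Add(8, Mul(a, Add(C, a))) (Function('o')(a, C) = Add(Mul(Add(a, C), a), Mul(4, 2)) = Add(Mul(Add(C, a), a), 8) = Add(Mul(a, Add(C, a)), 8) = Add(8, Mul(a, Add(C, a))))
Add(Mul(Function('Y')(13), 35), Function('o')(-5, -6)) = Add(Mul(Add(4, 13), 35), Add(8, Pow(-5, 2), Mul(-6, -5))) = Add(Mul(17, 35), Add(8, 25, 30)) = Add(595, 63) = 658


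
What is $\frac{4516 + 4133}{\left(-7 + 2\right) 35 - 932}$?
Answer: $- \frac{961}{123} \approx -7.813$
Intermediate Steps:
$\frac{4516 + 4133}{\left(-7 + 2\right) 35 - 932} = \frac{8649}{\left(-5\right) 35 - 932} = \frac{8649}{-175 - 932} = \frac{8649}{-1107} = 8649 \left(- \frac{1}{1107}\right) = - \frac{961}{123}$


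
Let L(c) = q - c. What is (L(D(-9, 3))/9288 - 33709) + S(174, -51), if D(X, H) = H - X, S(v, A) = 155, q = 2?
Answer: -155824781/4644 ≈ -33554.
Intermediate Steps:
L(c) = 2 - c
(L(D(-9, 3))/9288 - 33709) + S(174, -51) = ((2 - (3 - 1*(-9)))/9288 - 33709) + 155 = ((2 - (3 + 9))*(1/9288) - 33709) + 155 = ((2 - 1*12)*(1/9288) - 33709) + 155 = ((2 - 12)*(1/9288) - 33709) + 155 = (-10*1/9288 - 33709) + 155 = (-5/4644 - 33709) + 155 = -156544601/4644 + 155 = -155824781/4644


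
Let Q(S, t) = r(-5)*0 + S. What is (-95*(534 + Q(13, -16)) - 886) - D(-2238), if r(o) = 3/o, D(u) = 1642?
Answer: -54493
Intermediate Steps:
Q(S, t) = S (Q(S, t) = (3/(-5))*0 + S = (3*(-⅕))*0 + S = -⅗*0 + S = 0 + S = S)
(-95*(534 + Q(13, -16)) - 886) - D(-2238) = (-95*(534 + 13) - 886) - 1*1642 = (-95*547 - 886) - 1642 = (-51965 - 886) - 1642 = -52851 - 1642 = -54493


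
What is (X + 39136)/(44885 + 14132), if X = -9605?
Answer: 29531/59017 ≈ 0.50038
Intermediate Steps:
(X + 39136)/(44885 + 14132) = (-9605 + 39136)/(44885 + 14132) = 29531/59017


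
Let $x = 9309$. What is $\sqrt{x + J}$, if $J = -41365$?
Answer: $2 i \sqrt{8014} \approx 179.04 i$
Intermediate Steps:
$\sqrt{x + J} = \sqrt{9309 - 41365} = \sqrt{-32056} = 2 i \sqrt{8014}$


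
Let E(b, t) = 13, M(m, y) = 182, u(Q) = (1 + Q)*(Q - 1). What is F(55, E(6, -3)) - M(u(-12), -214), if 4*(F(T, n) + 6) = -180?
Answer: -233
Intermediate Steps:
u(Q) = (1 + Q)*(-1 + Q)
F(T, n) = -51 (F(T, n) = -6 + (1/4)*(-180) = -6 - 45 = -51)
F(55, E(6, -3)) - M(u(-12), -214) = -51 - 1*182 = -51 - 182 = -233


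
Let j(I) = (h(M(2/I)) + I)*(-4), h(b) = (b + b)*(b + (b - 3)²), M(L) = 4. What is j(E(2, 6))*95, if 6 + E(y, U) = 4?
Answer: -14440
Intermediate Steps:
E(y, U) = -2 (E(y, U) = -6 + 4 = -2)
h(b) = 2*b*(b + (-3 + b)²) (h(b) = (2*b)*(b + (-3 + b)²) = 2*b*(b + (-3 + b)²))
j(I) = -160 - 4*I (j(I) = (2*4*(4 + (-3 + 4)²) + I)*(-4) = (2*4*(4 + 1²) + I)*(-4) = (2*4*(4 + 1) + I)*(-4) = (2*4*5 + I)*(-4) = (40 + I)*(-4) = -160 - 4*I)
j(E(2, 6))*95 = (-160 - 4*(-2))*95 = (-160 + 8)*95 = -152*95 = -14440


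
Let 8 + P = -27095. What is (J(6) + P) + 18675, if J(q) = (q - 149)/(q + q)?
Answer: -101279/12 ≈ -8439.9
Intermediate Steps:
P = -27103 (P = -8 - 27095 = -27103)
J(q) = (-149 + q)/(2*q) (J(q) = (-149 + q)/((2*q)) = (-149 + q)*(1/(2*q)) = (-149 + q)/(2*q))
(J(6) + P) + 18675 = ((1/2)*(-149 + 6)/6 - 27103) + 18675 = ((1/2)*(1/6)*(-143) - 27103) + 18675 = (-143/12 - 27103) + 18675 = -325379/12 + 18675 = -101279/12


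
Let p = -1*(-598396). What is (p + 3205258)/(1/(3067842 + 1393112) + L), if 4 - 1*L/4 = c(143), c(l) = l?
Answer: -16967925525916/2480290423 ≈ -6841.1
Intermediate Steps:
p = 598396
L = -556 (L = 16 - 4*143 = 16 - 572 = -556)
(p + 3205258)/(1/(3067842 + 1393112) + L) = (598396 + 3205258)/(1/(3067842 + 1393112) - 556) = 3803654/(1/4460954 - 556) = 3803654/(-2480290423/4460954) = 3803654*(-4460954/2480290423) = -16967925525916/2480290423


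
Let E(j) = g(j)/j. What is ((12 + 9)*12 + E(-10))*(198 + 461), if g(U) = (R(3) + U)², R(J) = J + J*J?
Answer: 829022/5 ≈ 1.6580e+5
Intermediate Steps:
R(J) = J + J²
g(U) = (12 + U)² (g(U) = (3*(1 + 3) + U)² = (3*4 + U)² = (12 + U)²)
E(j) = (12 + j)²/j
((12 + 9)*12 + E(-10))*(198 + 461) = ((12 + 9)*12 + (12 - 10)²/(-10))*(198 + 461) = (21*12 - ⅒*2²)*659 = (252 - ⅒*4)*659 = (252 - ⅖)*659 = (1258/5)*659 = 829022/5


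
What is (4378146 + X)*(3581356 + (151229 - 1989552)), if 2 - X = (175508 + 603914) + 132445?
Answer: 6041842170273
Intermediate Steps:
X = -911865 (X = 2 - ((175508 + 603914) + 132445) = 2 - (779422 + 132445) = 2 - 1*911867 = 2 - 911867 = -911865)
(4378146 + X)*(3581356 + (151229 - 1989552)) = (4378146 - 911865)*(3581356 + (151229 - 1989552)) = 3466281*(3581356 - 1838323) = 3466281*1743033 = 6041842170273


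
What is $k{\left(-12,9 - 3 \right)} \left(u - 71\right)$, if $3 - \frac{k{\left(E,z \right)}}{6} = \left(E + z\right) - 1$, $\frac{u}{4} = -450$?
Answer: $-112260$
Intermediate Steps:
$u = -1800$ ($u = 4 \left(-450\right) = -1800$)
$k{\left(E,z \right)} = 24 - 6 E - 6 z$ ($k{\left(E,z \right)} = 18 - 6 \left(\left(E + z\right) - 1\right) = 18 - 6 \left(-1 + E + z\right) = 18 - \left(-6 + 6 E + 6 z\right) = 24 - 6 E - 6 z$)
$k{\left(-12,9 - 3 \right)} \left(u - 71\right) = \left(24 - -72 - 6 \left(9 - 3\right)\right) \left(-1800 - 71\right) = \left(24 + 72 - 6 \left(9 - 3\right)\right) \left(-1800 - 71\right) = \left(24 + 72 - 36\right) \left(-1871\right) = 60 \left(-1871\right) = -112260$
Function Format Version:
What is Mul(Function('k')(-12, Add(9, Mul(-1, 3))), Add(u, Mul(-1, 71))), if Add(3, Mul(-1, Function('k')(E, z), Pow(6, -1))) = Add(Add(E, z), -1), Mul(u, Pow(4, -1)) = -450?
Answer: -112260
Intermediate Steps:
u = -1800 (u = Mul(4, -450) = -1800)
Function('k')(E, z) = Add(24, Mul(-6, E), Mul(-6, z)) (Function('k')(E, z) = Add(18, Mul(-6, Add(Add(E, z), -1))) = Add(18, Mul(-6, Add(-1, E, z))) = Add(18, Add(6, Mul(-6, E), Mul(-6, z))) = Add(24, Mul(-6, E), Mul(-6, z)))
Mul(Function('k')(-12, Add(9, Mul(-1, 3))), Add(u, Mul(-1, 71))) = Mul(Add(24, Mul(-6, -12), Mul(-6, Add(9, Mul(-1, 3)))), Add(-1800, Mul(-1, 71))) = Mul(Add(24, 72, Mul(-6, Add(9, -3))), Add(-1800, -71)) = Mul(Add(24, 72, Mul(-6, 6)), -1871) = Mul(Add(24, 72, -36), -1871) = Mul(60, -1871) = -112260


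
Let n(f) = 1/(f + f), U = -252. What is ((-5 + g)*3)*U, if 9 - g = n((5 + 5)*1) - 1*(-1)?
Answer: -11151/5 ≈ -2230.2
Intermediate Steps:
n(f) = 1/(2*f)
g = 159/20 (g = 9 - (1/(2*(((5 + 5)*1))) - 1*(-1)) = 9 - (1/(2*((10*1))) + 1) = 9 - ((½)/10 + 1) = 9 - ((½)*(⅒) + 1) = 9 - (1/20 + 1) = 9 - 1*21/20 = 9 - 21/20 = 159/20 ≈ 7.9500)
((-5 + g)*3)*U = ((-5 + 159/20)*3)*(-252) = ((59/20)*3)*(-252) = (177/20)*(-252) = -11151/5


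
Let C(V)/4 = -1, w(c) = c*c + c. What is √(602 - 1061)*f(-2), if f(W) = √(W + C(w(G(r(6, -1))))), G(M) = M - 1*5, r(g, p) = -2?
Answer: -9*√34 ≈ -52.479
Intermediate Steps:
G(M) = -5 + M (G(M) = M - 5 = -5 + M)
w(c) = c + c² (w(c) = c² + c = c + c²)
C(V) = -4 (C(V) = 4*(-1) = -4)
f(W) = √(-4 + W) (f(W) = √(W - 4) = √(-4 + W))
√(602 - 1061)*f(-2) = √(602 - 1061)*√(-4 - 2) = √(-459)*√(-6) = (3*I*√51)*(I*√6) = -9*√34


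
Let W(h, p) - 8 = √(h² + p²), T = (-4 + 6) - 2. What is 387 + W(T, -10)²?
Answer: 711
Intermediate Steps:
T = 0 (T = 2 - 2 = 0)
W(h, p) = 8 + √(h² + p²)
387 + W(T, -10)² = 387 + (8 + √(0² + (-10)²))² = 387 + (8 + √(0 + 100))² = 387 + (8 + √100)² = 387 + (8 + 10)² = 387 + 18² = 387 + 324 = 711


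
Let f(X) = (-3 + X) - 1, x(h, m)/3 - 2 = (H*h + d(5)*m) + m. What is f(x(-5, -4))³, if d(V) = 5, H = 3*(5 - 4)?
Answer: -1520875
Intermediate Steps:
H = 3 (H = 3*1 = 3)
x(h, m) = 6 + 9*h + 18*m (x(h, m) = 6 + 3*((3*h + 5*m) + m) = 6 + 3*(3*h + 6*m) = 6 + (9*h + 18*m) = 6 + 9*h + 18*m)
f(X) = -4 + X
f(x(-5, -4))³ = (-4 + (6 + 9*(-5) + 18*(-4)))³ = (-4 + (6 - 45 - 72))³ = (-4 - 111)³ = (-115)³ = -1520875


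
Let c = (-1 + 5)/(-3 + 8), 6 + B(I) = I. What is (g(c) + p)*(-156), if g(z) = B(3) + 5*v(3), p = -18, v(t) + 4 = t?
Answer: 4056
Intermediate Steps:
B(I) = -6 + I
v(t) = -4 + t
c = 4/5 ≈ 0.80000
g(z) = -8 (g(z) = (-6 + 3) + 5*(-4 + 3) = -3 + 5*(-1) = -3 - 5 = -8)
(g(c) + p)*(-156) = (-8 - 18)*(-156) = -26*(-156) = 4056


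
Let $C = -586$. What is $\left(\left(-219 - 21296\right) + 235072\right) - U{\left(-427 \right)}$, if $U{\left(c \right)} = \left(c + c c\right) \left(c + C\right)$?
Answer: $184480283$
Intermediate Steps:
$U{\left(c \right)} = \left(-586 + c\right) \left(c + c^{2}\right)$ ($U{\left(c \right)} = \left(c + c c\right) \left(c - 586\right) = \left(c + c^{2}\right) \left(-586 + c\right) = \left(-586 + c\right) \left(c + c^{2}\right)$)
$\left(\left(-219 - 21296\right) + 235072\right) - U{\left(-427 \right)} = \left(\left(-219 - 21296\right) + 235072\right) - - 427 \left(-586 + \left(-427\right)^{2} - -249795\right) = \left(\left(-219 - 21296\right) + 235072\right) - - 427 \left(-586 + 182329 + 249795\right) = \left(-21515 + 235072\right) - \left(-427\right) 431538 = 213557 - -184266726 = 213557 + 184266726 = 184480283$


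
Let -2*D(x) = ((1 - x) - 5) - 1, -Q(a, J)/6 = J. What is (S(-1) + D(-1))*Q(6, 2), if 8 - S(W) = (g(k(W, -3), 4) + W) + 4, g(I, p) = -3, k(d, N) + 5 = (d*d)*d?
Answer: -120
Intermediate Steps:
Q(a, J) = -6*J
k(d, N) = -5 + d³ (k(d, N) = -5 + (d*d)*d = -5 + d²*d = -5 + d³)
S(W) = 7 - W (S(W) = 8 - ((-3 + W) + 4) = 8 - (1 + W) = 8 + (-1 - W) = 7 - W)
D(x) = 5/2 + x/2 (D(x) = -(((1 - x) - 5) - 1)/2 = -((-4 - x) - 1)/2 = -(-5 - x)/2 = 5/2 + x/2)
(S(-1) + D(-1))*Q(6, 2) = ((7 - 1*(-1)) + (5/2 + (½)*(-1)))*(-6*2) = ((7 + 1) + (5/2 - ½))*(-12) = (8 + 2)*(-12) = 10*(-12) = -120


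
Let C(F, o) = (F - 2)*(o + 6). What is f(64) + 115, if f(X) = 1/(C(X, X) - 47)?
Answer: 493696/4293 ≈ 115.00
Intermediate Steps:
C(F, o) = (-2 + F)*(6 + o)
f(X) = 1/(-59 + X² + 4*X) (f(X) = 1/((-12 - 2*X + 6*X + X*X) - 47) = 1/((-12 - 2*X + 6*X + X²) - 47) = 1/((-12 + X² + 4*X) - 47) = 1/(-59 + X² + 4*X))
f(64) + 115 = 1/(-59 + 64² + 4*64) + 115 = 1/(-59 + 4096 + 256) + 115 = 1/4293 + 115 = 493696/4293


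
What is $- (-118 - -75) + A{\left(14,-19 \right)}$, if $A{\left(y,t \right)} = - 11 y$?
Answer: $-111$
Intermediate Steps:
$- (-118 - -75) + A{\left(14,-19 \right)} = - (-118 - -75) - 154 = - (-118 + 75) - 154 = \left(-1\right) \left(-43\right) - 154 = 43 - 154 = -111$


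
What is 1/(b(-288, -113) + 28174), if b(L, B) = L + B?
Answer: 1/27773 ≈ 3.6006e-5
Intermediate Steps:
b(L, B) = B + L
1/(b(-288, -113) + 28174) = 1/((-113 - 288) + 28174) = 1/(-401 + 28174) = 1/27773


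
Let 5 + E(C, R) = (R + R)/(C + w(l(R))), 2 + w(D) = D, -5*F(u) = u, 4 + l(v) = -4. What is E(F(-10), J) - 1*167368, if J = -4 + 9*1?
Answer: -669497/4 ≈ -1.6737e+5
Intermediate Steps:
l(v) = -8 (l(v) = -4 - 4 = -8)
F(u) = -u/5
w(D) = -2 + D
J = 5 (J = -4 + 9 = 5)
E(C, R) = -5 + 2*R/(-10 + C) (E(C, R) = -5 + (R + R)/(C + (-2 - 8)) = -5 + (2*R)/(C - 10) = -5 + (2*R)/(-10 + C) = -5 + 2*R/(-10 + C))
E(F(-10), J) - 1*167368 = (50 - (-1)*(-10) + 2*5)/(-10 - ⅕*(-10)) - 1*167368 = (50 - 5*2 + 10)/(-10 + 2) - 167368 = (50 - 10 + 10)/(-8) - 167368 = -⅛*50 - 167368 = -25/4 - 167368 = -669497/4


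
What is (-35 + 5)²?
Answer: 900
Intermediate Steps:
(-35 + 5)² = (-30)² = 900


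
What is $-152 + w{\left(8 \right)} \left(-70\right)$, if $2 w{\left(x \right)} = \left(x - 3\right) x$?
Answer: $-1552$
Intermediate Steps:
$w{\left(x \right)} = \frac{x \left(-3 + x\right)}{2}$ ($w{\left(x \right)} = \frac{\left(x - 3\right) x}{2} = \frac{\left(-3 + x\right) x}{2} = \frac{x \left(-3 + x\right)}{2}$)
$-152 + w{\left(8 \right)} \left(-70\right) = -152 + \frac{1}{2} \cdot 8 \left(-3 + 8\right) \left(-70\right) = -152 + \frac{1}{2} \cdot 8 \cdot 5 \left(-70\right) = -152 + 20 \left(-70\right) = -152 - 1400 = -1552$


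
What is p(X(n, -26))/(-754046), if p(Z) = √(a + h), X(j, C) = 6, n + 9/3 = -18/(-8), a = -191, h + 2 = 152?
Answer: -I*√41/754046 ≈ -8.4917e-6*I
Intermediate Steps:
h = 150 (h = -2 + 152 = 150)
n = -¾ (n = -3 - 18/(-8) = -3 - 18*(-⅛) = -3 + 9/4 = -¾ ≈ -0.75000)
p(Z) = I*√41 (p(Z) = √(-191 + 150) = √(-41) = I*√41)
p(X(n, -26))/(-754046) = (I*√41)/(-754046) = (I*√41)*(-1/754046) = -I*√41/754046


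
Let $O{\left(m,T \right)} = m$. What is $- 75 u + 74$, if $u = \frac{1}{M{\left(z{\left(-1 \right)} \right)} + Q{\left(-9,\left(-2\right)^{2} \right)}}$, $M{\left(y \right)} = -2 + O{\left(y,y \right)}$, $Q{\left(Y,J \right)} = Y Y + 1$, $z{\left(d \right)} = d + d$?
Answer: $\frac{1899}{26} \approx 73.038$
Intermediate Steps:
$z{\left(d \right)} = 2 d$
$Q{\left(Y,J \right)} = 1 + Y^{2}$ ($Q{\left(Y,J \right)} = Y^{2} + 1 = 1 + Y^{2}$)
$M{\left(y \right)} = -2 + y$
$u = \frac{1}{78}$ ($u = \frac{1}{\left(-2 + 2 \left(-1\right)\right) + \left(1 + \left(-9\right)^{2}\right)} = \frac{1}{\left(-2 - 2\right) + \left(1 + 81\right)} = \frac{1}{-4 + 82} = \frac{1}{78} \approx 0.012821$)
$- 75 u + 74 = \left(-75\right) \frac{1}{78} + 74 = - \frac{25}{26} + 74 = \frac{1899}{26}$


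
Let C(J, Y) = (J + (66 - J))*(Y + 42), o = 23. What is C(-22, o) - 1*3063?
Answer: 1227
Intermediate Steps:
C(J, Y) = 2772 + 66*Y (C(J, Y) = 66*(42 + Y) = 2772 + 66*Y)
C(-22, o) - 1*3063 = (2772 + 66*23) - 1*3063 = (2772 + 1518) - 3063 = 4290 - 3063 = 1227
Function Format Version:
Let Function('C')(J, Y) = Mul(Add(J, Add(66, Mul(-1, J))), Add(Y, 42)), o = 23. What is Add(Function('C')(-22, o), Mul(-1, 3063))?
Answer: 1227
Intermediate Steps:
Function('C')(J, Y) = Add(2772, Mul(66, Y)) (Function('C')(J, Y) = Mul(66, Add(42, Y)) = Add(2772, Mul(66, Y)))
Add(Function('C')(-22, o), Mul(-1, 3063)) = Add(Add(2772, Mul(66, 23)), Mul(-1, 3063)) = Add(Add(2772, 1518), -3063) = Add(4290, -3063) = 1227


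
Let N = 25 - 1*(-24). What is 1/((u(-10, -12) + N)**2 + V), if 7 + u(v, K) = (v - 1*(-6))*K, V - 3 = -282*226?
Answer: -1/55629 ≈ -1.7976e-5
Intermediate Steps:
V = -63729 (V = 3 - 282*226 = 3 - 63732 = -63729)
N = 49 (N = 25 + 24 = 49)
u(v, K) = -7 + K*(6 + v) (u(v, K) = -7 + (v - 1*(-6))*K = -7 + (v + 6)*K = -7 + (6 + v)*K = -7 + K*(6 + v))
1/((u(-10, -12) + N)**2 + V) = 1/(((-7 + 6*(-12) - 12*(-10)) + 49)**2 - 63729) = 1/(((-7 - 72 + 120) + 49)**2 - 63729) = 1/((41 + 49)**2 - 63729) = 1/(90**2 - 63729) = 1/(8100 - 63729) = 1/(-55629) = -1/55629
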